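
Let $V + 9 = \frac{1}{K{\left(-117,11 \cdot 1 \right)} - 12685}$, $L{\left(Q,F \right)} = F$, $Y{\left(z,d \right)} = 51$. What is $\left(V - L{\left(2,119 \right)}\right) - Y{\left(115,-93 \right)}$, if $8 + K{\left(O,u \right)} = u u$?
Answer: $- \frac{2250389}{12572} \approx -179.0$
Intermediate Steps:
$K{\left(O,u \right)} = -8 + u^{2}$ ($K{\left(O,u \right)} = -8 + u u = -8 + u^{2}$)
$V = - \frac{113149}{12572}$ ($V = -9 + \frac{1}{\left(-8 + \left(11 \cdot 1\right)^{2}\right) - 12685} = -9 + \frac{1}{\left(-8 + 11^{2}\right) - 12685} = -9 + \frac{1}{\left(-8 + 121\right) - 12685} = -9 + \frac{1}{113 - 12685} = -9 + \frac{1}{-12572} = -9 - \frac{1}{12572} = - \frac{113149}{12572} \approx -9.0001$)
$\left(V - L{\left(2,119 \right)}\right) - Y{\left(115,-93 \right)} = \left(- \frac{113149}{12572} - 119\right) - 51 = - \frac{1609217}{12572} - 51 = - \frac{2250389}{12572}$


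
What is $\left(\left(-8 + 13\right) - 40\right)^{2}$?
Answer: $1225$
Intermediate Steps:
$\left(\left(-8 + 13\right) - 40\right)^{2} = \left(5 - 40\right)^{2} = \left(-35\right)^{2} = 1225$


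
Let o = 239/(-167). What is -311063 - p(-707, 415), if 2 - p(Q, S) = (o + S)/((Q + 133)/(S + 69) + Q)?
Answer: -2967630683909/9540209 ≈ -3.1107e+5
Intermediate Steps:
o = -239/167 (o = 239*(-1/167) = -239/167 ≈ -1.4311)
p(Q, S) = 2 - (-239/167 + S)/(Q + (133 + Q)/(69 + S)) (p(Q, S) = 2 - (-239/167 + S)/((Q + 133)/(S + 69) + Q) = 2 - (-239/167 + S)/((133 + Q)/(69 + S) + Q) = 2 - (-239/167 + S)/(Q + (133 + Q)/(69 + S)))
-311063 - p(-707, 415) = -311063 - (60913 - 11284*415 - 167*415² + 23380*(-707) + 334*(-707)*415)/(167*(133 + 70*(-707) - 707*415)) = -311063 - (60913 - 4682860 - 167*172225 - 16529660 - 97997270)/(167*(133 - 49490 - 293405)) = -311063 - (60913 - 4682860 - 28761575 - 16529660 - 97997270)/(167*(-342762)) = -311063 - (-1)*(-147910452)/(167*342762) = -311063 - 1*24651742/9540209 = -311063 - 24651742/9540209 = -2967630683909/9540209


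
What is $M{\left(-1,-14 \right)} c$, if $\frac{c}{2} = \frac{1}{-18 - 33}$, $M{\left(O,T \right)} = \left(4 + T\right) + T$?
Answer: $\frac{16}{17} \approx 0.94118$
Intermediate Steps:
$M{\left(O,T \right)} = 4 + 2 T$
$c = - \frac{2}{51}$ ($c = \frac{2}{-18 - 33} = \frac{2}{-51} = 2 \left(- \frac{1}{51}\right) = - \frac{2}{51} \approx -0.039216$)
$M{\left(-1,-14 \right)} c = \left(4 + 2 \left(-14\right)\right) \left(- \frac{2}{51}\right) = \left(4 - 28\right) \left(- \frac{2}{51}\right) = \left(-24\right) \left(- \frac{2}{51}\right) = \frac{16}{17}$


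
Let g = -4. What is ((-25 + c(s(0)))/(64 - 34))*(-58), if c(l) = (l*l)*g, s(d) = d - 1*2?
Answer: 1189/15 ≈ 79.267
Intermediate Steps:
s(d) = -2 + d (s(d) = d - 2 = -2 + d)
c(l) = -4*l**2 (c(l) = (l*l)*(-4) = l**2*(-4) = -4*l**2)
((-25 + c(s(0)))/(64 - 34))*(-58) = ((-25 - 4*(-2 + 0)**2)/(64 - 34))*(-58) = ((-25 - 4*(-2)**2)/30)*(-58) = ((-25 - 4*4)*(1/30))*(-58) = ((-25 - 16)*(1/30))*(-58) = -41*1/30*(-58) = -41/30*(-58) = 1189/15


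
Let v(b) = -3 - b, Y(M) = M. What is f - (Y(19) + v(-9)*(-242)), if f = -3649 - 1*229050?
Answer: -231266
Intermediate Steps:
f = -232699 (f = -3649 - 229050 = -232699)
f - (Y(19) + v(-9)*(-242)) = -232699 - (19 + (-3 - 1*(-9))*(-242)) = -232699 - (19 + (-3 + 9)*(-242)) = -232699 - (19 + 6*(-242)) = -232699 - (19 - 1452) = -232699 - 1*(-1433) = -232699 + 1433 = -231266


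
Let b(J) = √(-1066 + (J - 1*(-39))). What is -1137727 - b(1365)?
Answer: -1137727 - 13*√2 ≈ -1.1377e+6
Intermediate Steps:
b(J) = √(-1027 + J) (b(J) = √(-1066 + (J + 39)) = √(-1066 + (39 + J)) = √(-1027 + J))
-1137727 - b(1365) = -1137727 - √(-1027 + 1365) = -1137727 - √338 = -1137727 - 13*√2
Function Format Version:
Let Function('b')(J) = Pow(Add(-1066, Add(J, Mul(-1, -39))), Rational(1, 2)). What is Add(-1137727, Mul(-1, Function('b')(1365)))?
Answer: Add(-1137727, Mul(-13, Pow(2, Rational(1, 2)))) ≈ -1.1377e+6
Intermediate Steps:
Function('b')(J) = Pow(Add(-1027, J), Rational(1, 2)) (Function('b')(J) = Pow(Add(-1066, Add(J, 39)), Rational(1, 2)) = Pow(Add(-1066, Add(39, J)), Rational(1, 2)) = Pow(Add(-1027, J), Rational(1, 2)))
Add(-1137727, Mul(-1, Function('b')(1365))) = Add(-1137727, Mul(-1, Pow(Add(-1027, 1365), Rational(1, 2)))) = Add(-1137727, Mul(-1, Pow(338, Rational(1, 2)))) = Add(-1137727, Mul(-1, Mul(13, Pow(2, Rational(1, 2))))) = Add(-1137727, Mul(-13, Pow(2, Rational(1, 2))))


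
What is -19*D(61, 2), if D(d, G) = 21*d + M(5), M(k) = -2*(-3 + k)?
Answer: -24263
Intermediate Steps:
M(k) = 6 - 2*k
D(d, G) = -4 + 21*d (D(d, G) = 21*d + (6 - 2*5) = 21*d + (6 - 10) = 21*d - 4 = -4 + 21*d)
-19*D(61, 2) = -19*(-4 + 21*61) = -19*(-4 + 1281) = -19*1277 = -24263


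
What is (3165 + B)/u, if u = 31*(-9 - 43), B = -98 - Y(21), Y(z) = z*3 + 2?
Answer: -1501/806 ≈ -1.8623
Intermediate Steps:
Y(z) = 2 + 3*z (Y(z) = 3*z + 2 = 2 + 3*z)
B = -163 (B = -98 - (2 + 3*21) = -98 - (2 + 63) = -98 - 1*65 = -98 - 65 = -163)
u = -1612 (u = 31*(-52) = -1612)
(3165 + B)/u = (3165 - 163)/(-1612) = 3002*(-1/1612) = -1501/806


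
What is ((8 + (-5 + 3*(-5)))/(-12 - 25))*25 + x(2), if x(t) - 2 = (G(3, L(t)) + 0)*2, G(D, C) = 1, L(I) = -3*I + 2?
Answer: 448/37 ≈ 12.108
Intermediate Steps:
L(I) = 2 - 3*I
x(t) = 4 (x(t) = 2 + (1 + 0)*2 = 2 + 1*2 = 2 + 2 = 4)
((8 + (-5 + 3*(-5)))/(-12 - 25))*25 + x(2) = ((8 + (-5 + 3*(-5)))/(-12 - 25))*25 + 4 = ((8 + (-5 - 15))/(-37))*25 + 4 = ((8 - 20)*(-1/37))*25 + 4 = -12*(-1/37)*25 + 4 = (12/37)*25 + 4 = 300/37 + 4 = 448/37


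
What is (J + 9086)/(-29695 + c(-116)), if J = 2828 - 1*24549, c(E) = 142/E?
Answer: 732830/1722381 ≈ 0.42548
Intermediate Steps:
J = -21721 (J = 2828 - 24549 = -21721)
(J + 9086)/(-29695 + c(-116)) = (-21721 + 9086)/(-29695 + 142/(-116)) = -12635/(-29695 + 142*(-1/116)) = -12635/(-29695 - 71/58) = -12635/(-1722381/58) = -12635*(-58/1722381) = 732830/1722381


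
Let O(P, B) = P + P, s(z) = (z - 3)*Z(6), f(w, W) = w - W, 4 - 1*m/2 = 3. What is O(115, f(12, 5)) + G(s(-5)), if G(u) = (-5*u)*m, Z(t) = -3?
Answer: -10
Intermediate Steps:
m = 2 (m = 8 - 2*3 = 8 - 6 = 2)
s(z) = 9 - 3*z (s(z) = (z - 3)*(-3) = (-3 + z)*(-3) = 9 - 3*z)
G(u) = -10*u (G(u) = -5*u*2 = -10*u)
O(P, B) = 2*P
O(115, f(12, 5)) + G(s(-5)) = 2*115 - 10*(9 - 3*(-5)) = 230 - 10*(9 + 15) = 230 - 10*24 = 230 - 240 = -10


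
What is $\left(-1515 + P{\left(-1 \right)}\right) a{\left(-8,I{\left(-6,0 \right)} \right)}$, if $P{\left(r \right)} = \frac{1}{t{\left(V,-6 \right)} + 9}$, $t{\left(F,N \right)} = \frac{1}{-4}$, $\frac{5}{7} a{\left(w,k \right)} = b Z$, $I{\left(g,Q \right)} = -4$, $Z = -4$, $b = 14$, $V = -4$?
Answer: $\frac{2969176}{25} \approx 1.1877 \cdot 10^{5}$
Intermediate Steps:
$a{\left(w,k \right)} = - \frac{392}{5}$ ($a{\left(w,k \right)} = \frac{7 \cdot 14 \left(-4\right)}{5} = \frac{7}{5} \left(-56\right) = - \frac{392}{5}$)
$t{\left(F,N \right)} = - \frac{1}{4}$
$P{\left(r \right)} = \frac{4}{35}$ ($P{\left(r \right)} = \frac{1}{- \frac{1}{4} + 9} = \frac{1}{\frac{35}{4}} = \frac{4}{35}$)
$\left(-1515 + P{\left(-1 \right)}\right) a{\left(-8,I{\left(-6,0 \right)} \right)} = \left(-1515 + \frac{4}{35}\right) \left(- \frac{392}{5}\right) = \left(- \frac{53021}{35}\right) \left(- \frac{392}{5}\right) = \frac{2969176}{25}$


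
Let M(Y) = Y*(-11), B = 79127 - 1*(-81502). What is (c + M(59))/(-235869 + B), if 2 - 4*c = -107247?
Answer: -104653/300960 ≈ -0.34773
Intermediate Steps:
B = 160629 (B = 79127 + 81502 = 160629)
c = 107249/4 (c = ½ - ¼*(-107247) = ½ + 107247/4 = 107249/4 ≈ 26812.)
M(Y) = -11*Y
(c + M(59))/(-235869 + B) = (107249/4 - 11*59)/(-235869 + 160629) = (107249/4 - 649)/(-75240) = (104653/4)*(-1/75240) = -104653/300960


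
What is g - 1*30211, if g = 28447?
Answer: -1764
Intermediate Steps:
g - 1*30211 = 28447 - 1*30211 = 28447 - 30211 = -1764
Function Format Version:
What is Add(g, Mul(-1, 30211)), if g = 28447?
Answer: -1764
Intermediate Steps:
Add(g, Mul(-1, 30211)) = Add(28447, Mul(-1, 30211)) = Add(28447, -30211) = -1764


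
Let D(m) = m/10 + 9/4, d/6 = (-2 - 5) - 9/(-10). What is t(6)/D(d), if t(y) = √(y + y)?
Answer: -200*√3/141 ≈ -2.4568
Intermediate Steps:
t(y) = √2*√y (t(y) = √(2*y) = √2*√y)
d = -183/5 (d = 6*((-2 - 5) - 9/(-10)) = 6*(-7 - 9*(-⅒)) = 6*(-7 + 9/10) = 6*(-61/10) = -183/5 ≈ -36.600)
D(m) = 9/4 + m/10 (D(m) = m*(⅒) + 9*(¼) = m/10 + 9/4 = 9/4 + m/10)
t(6)/D(d) = (√2*√6)/(9/4 + (⅒)*(-183/5)) = (2*√3)/(9/4 - 183/50) = (2*√3)/(-141/100) = (2*√3)*(-100/141) = -200*√3/141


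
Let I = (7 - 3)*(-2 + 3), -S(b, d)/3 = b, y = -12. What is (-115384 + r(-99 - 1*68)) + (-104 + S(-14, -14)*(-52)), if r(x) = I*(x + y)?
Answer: -118388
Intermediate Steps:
S(b, d) = -3*b
I = 4 (I = 4*1 = 4)
r(x) = -48 + 4*x (r(x) = 4*(x - 12) = 4*(-12 + x) = -48 + 4*x)
(-115384 + r(-99 - 1*68)) + (-104 + S(-14, -14)*(-52)) = (-115384 + (-48 + 4*(-99 - 1*68))) + (-104 - 3*(-14)*(-52)) = (-115384 + (-48 + 4*(-99 - 68))) + (-104 + 42*(-52)) = (-115384 + (-48 + 4*(-167))) + (-104 - 2184) = (-115384 + (-48 - 668)) - 2288 = (-115384 - 716) - 2288 = -116100 - 2288 = -118388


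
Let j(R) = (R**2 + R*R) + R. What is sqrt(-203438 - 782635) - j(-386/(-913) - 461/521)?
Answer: 7934090913/226264802929 + I*sqrt(986073) ≈ 0.035066 + 993.01*I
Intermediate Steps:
j(R) = R + 2*R**2 (j(R) = (R**2 + R**2) + R = 2*R**2 + R = R + 2*R**2)
sqrt(-203438 - 782635) - j(-386/(-913) - 461/521) = sqrt(-203438 - 782635) - (-386/(-913) - 461/521)*(1 + 2*(-386/(-913) - 461/521)) = sqrt(-986073) - (-386*(-1/913) - 461*1/521)*(1 + 2*(-386*(-1/913) - 461*1/521)) = I*sqrt(986073) - (386/913 - 461/521)*(1 + 2*(386/913 - 461/521)) = I*sqrt(986073) - (-219787)*(1 + 2*(-219787/475673))/475673 = I*sqrt(986073) - (-219787)*(1 - 439574/475673)/475673 = I*sqrt(986073) - (-219787)*36099/(475673*475673) = I*sqrt(986073) - 1*(-7934090913/226264802929) = I*sqrt(986073) + 7934090913/226264802929 = 7934090913/226264802929 + I*sqrt(986073)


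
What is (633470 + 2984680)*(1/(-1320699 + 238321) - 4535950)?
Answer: -8881857213720391575/541189 ≈ -1.6412e+13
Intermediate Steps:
(633470 + 2984680)*(1/(-1320699 + 238321) - 4535950) = 3618150*(1/(-1082378) - 4535950) = 3618150*(-1/1082378 - 4535950) = 3618150*(-4909612489101/1082378) = -8881857213720391575/541189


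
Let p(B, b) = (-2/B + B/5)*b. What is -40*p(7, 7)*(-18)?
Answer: 5616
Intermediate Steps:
p(B, b) = b*(-2/B + B/5) (p(B, b) = (-2/B + B*(⅕))*b = (-2/B + B/5)*b = b*(-2/B + B/5))
-40*p(7, 7)*(-18) = -8*7*(-10 + 7²)/7*(-18) = -8*7*(-10 + 49)/7*(-18) = -8*7*39/7*(-18) = -40*39/5*(-18) = -312*(-18) = 5616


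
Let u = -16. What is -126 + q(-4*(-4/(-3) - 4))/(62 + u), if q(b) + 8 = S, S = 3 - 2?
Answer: -5803/46 ≈ -126.15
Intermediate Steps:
S = 1
q(b) = -7 (q(b) = -8 + 1 = -7)
-126 + q(-4*(-4/(-3) - 4))/(62 + u) = -126 - 7/(62 - 16) = -126 - 7/46 = -5803/46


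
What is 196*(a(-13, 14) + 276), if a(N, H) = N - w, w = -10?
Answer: 53508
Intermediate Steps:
a(N, H) = 10 + N (a(N, H) = N - 1*(-10) = N + 10 = 10 + N)
196*(a(-13, 14) + 276) = 196*((10 - 13) + 276) = 196*(-3 + 276) = 196*273 = 53508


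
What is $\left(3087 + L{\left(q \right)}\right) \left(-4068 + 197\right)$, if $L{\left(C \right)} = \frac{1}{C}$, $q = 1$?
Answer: $-11953648$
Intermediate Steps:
$\left(3087 + L{\left(q \right)}\right) \left(-4068 + 197\right) = \left(3087 + 1^{-1}\right) \left(-4068 + 197\right) = \left(3087 + 1\right) \left(-3871\right) = 3088 \left(-3871\right) = -11953648$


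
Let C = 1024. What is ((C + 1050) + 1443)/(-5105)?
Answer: -3517/5105 ≈ -0.68893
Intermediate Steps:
((C + 1050) + 1443)/(-5105) = ((1024 + 1050) + 1443)/(-5105) = (2074 + 1443)*(-1/5105) = 3517*(-1/5105) = -3517/5105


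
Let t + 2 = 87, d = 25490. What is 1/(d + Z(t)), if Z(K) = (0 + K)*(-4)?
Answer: 1/25150 ≈ 3.9761e-5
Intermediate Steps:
t = 85 (t = -2 + 87 = 85)
Z(K) = -4*K (Z(K) = K*(-4) = -4*K)
1/(d + Z(t)) = 1/(25490 - 4*85) = 1/(25490 - 340) = 1/25150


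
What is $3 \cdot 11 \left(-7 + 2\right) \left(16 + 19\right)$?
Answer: $-5775$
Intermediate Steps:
$3 \cdot 11 \left(-7 + 2\right) \left(16 + 19\right) = 33 \left(\left(-5\right) 35\right) = 33 \left(-175\right) = -5775$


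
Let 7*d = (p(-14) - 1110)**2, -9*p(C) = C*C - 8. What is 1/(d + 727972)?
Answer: 81/73764544 ≈ 1.0981e-6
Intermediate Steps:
p(C) = 8/9 - C**2/9 (p(C) = -(C*C - 8)/9 = -(C**2 - 8)/9 = -(-8 + C**2)/9 = 8/9 - C**2/9)
d = 14798812/81 (d = ((8/9 - 1/9*(-14)**2) - 1110)**2/7 = ((8/9 - 1/9*196) - 1110)**2/7 = ((8/9 - 196/9) - 1110)**2/7 = (-188/9 - 1110)**2/7 = (-10178/9)**2/7 = (1/7)*(103591684/81) = 14798812/81 ≈ 1.8270e+5)
1/(d + 727972) = 1/(14798812/81 + 727972) = 1/(73764544/81) = 81/73764544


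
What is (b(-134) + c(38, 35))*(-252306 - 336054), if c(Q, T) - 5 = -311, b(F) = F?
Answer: 258878400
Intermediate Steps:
c(Q, T) = -306 (c(Q, T) = 5 - 311 = -306)
(b(-134) + c(38, 35))*(-252306 - 336054) = (-134 - 306)*(-252306 - 336054) = -440*(-588360) = 258878400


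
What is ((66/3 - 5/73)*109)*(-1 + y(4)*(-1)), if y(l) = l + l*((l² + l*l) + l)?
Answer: -26001841/73 ≈ -3.5619e+5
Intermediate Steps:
y(l) = l + l*(l + 2*l²) (y(l) = l + l*((l² + l²) + l) = l + l*(2*l² + l) = l + l*(l + 2*l²))
((66/3 - 5/73)*109)*(-1 + y(4)*(-1)) = ((66/3 - 5/73)*109)*(-1 + (4*(1 + 4 + 2*4²))*(-1)) = ((66*(⅓) - 5*1/73)*109)*(-1 + (4*(1 + 4 + 2*16))*(-1)) = ((22 - 5/73)*109)*(-1 + (4*(1 + 4 + 32))*(-1)) = ((1601/73)*109)*(-1 + (4*37)*(-1)) = 174509*(-1 + 148*(-1))/73 = 174509*(-1 - 148)/73 = (174509/73)*(-149) = -26001841/73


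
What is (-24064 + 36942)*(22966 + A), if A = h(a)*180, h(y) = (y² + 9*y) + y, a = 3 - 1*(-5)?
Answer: 629553908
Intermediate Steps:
a = 8 (a = 3 + 5 = 8)
h(y) = y² + 10*y
A = 25920 (A = (8*(10 + 8))*180 = (8*18)*180 = 144*180 = 25920)
(-24064 + 36942)*(22966 + A) = (-24064 + 36942)*(22966 + 25920) = 12878*48886 = 629553908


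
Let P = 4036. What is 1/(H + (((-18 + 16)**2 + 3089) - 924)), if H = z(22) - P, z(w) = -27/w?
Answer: -22/41101 ≈ -0.00053527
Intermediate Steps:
H = -88819/22 (H = -27/22 - 1*4036 = -27*1/22 - 4036 = -27/22 - 4036 = -88819/22 ≈ -4037.2)
1/(H + (((-18 + 16)**2 + 3089) - 924)) = 1/(-88819/22 + (((-18 + 16)**2 + 3089) - 924)) = 1/(-88819/22 + (((-2)**2 + 3089) - 924)) = 1/(-88819/22 + ((4 + 3089) - 924)) = 1/(-88819/22 + (3093 - 924)) = 1/(-88819/22 + 2169) = 1/(-41101/22) = -22/41101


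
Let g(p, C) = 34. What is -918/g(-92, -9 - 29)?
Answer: -27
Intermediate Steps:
-918/g(-92, -9 - 29) = -918/34 = -918*1/34 = -27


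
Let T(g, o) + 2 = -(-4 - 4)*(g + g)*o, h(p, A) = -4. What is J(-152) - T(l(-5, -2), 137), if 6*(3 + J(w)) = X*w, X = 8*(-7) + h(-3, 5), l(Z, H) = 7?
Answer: -13825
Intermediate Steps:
T(g, o) = -2 + 16*g*o (T(g, o) = -2 - (-4 - 4)*(g + g)*o = -2 - (-16*g)*o = -2 - (-16)*g*o = -2 + 16*g*o)
X = -60 (X = 8*(-7) - 4 = -56 - 4 = -60)
J(w) = -3 - 10*w (J(w) = -3 + (-60*w)/6 = -3 - 10*w)
J(-152) - T(l(-5, -2), 137) = (-3 - 10*(-152)) - (-2 + 16*7*137) = (-3 + 1520) - (-2 + 15344) = 1517 - 1*15342 = 1517 - 15342 = -13825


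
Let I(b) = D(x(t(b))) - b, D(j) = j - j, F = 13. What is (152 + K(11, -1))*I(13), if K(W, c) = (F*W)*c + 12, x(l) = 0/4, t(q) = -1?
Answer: -273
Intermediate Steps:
x(l) = 0 (x(l) = 0*(¼) = 0)
D(j) = 0
I(b) = -b (I(b) = 0 - b = -b)
K(W, c) = 12 + 13*W*c (K(W, c) = (13*W)*c + 12 = 13*W*c + 12 = 12 + 13*W*c)
(152 + K(11, -1))*I(13) = (152 + (12 + 13*11*(-1)))*(-1*13) = (152 + (12 - 143))*(-13) = (152 - 131)*(-13) = 21*(-13) = -273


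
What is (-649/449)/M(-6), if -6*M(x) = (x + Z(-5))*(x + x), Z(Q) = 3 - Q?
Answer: -649/1796 ≈ -0.36136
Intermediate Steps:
M(x) = -x*(8 + x)/3 (M(x) = -(x + (3 - 1*(-5)))*(x + x)/6 = -(x + (3 + 5))*2*x/6 = -(x + 8)*2*x/6 = -(8 + x)*2*x/6 = -x*(8 + x)/3)
(-649/449)/M(-6) = (-649/449)/((-⅓*(-6)*(8 - 6))) = (-649*1/449)/((-⅓*(-6)*2)) = -649/449/4 = -649/449*¼ = -649/1796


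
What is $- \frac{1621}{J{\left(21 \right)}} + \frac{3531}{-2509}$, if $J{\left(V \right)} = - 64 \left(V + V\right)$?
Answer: $- \frac{5424239}{6744192} \approx -0.80428$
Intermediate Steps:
$J{\left(V \right)} = - 128 V$ ($J{\left(V \right)} = - 64 \cdot 2 V = - 128 V$)
$- \frac{1621}{J{\left(21 \right)}} + \frac{3531}{-2509} = - \frac{1621}{\left(-128\right) 21} + \frac{3531}{-2509} = - \frac{1621}{-2688} + 3531 \left(- \frac{1}{2509}\right) = \left(-1621\right) \left(- \frac{1}{2688}\right) - \frac{3531}{2509} = \frac{1621}{2688} - \frac{3531}{2509} = - \frac{5424239}{6744192}$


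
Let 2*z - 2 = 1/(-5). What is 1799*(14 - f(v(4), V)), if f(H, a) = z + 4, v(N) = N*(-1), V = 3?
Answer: 163709/10 ≈ 16371.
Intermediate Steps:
v(N) = -N
z = 9/10 (z = 1 + (½)/(-5) = 1 + (½)*(-⅕) = 1 - ⅒ = 9/10 ≈ 0.90000)
f(H, a) = 49/10 (f(H, a) = 9/10 + 4 = 49/10)
1799*(14 - f(v(4), V)) = 1799*(14 - 1*49/10) = 1799*(14 - 49/10) = 1799*(91/10) = 163709/10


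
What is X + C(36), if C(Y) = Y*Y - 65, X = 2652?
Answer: 3883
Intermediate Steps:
C(Y) = -65 + Y² (C(Y) = Y² - 65 = -65 + Y²)
X + C(36) = 2652 + (-65 + 36²) = 2652 + (-65 + 1296) = 2652 + 1231 = 3883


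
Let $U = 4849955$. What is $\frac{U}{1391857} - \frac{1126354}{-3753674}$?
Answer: $\frac{9886436842024}{2612288716309} \approx 3.7846$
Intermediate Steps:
$\frac{U}{1391857} - \frac{1126354}{-3753674} = \frac{4849955}{1391857} - \frac{1126354}{-3753674} = 4849955 \cdot \frac{1}{1391857} - - \frac{563177}{1876837} = \frac{4849955}{1391857} + \frac{563177}{1876837} = \frac{9886436842024}{2612288716309}$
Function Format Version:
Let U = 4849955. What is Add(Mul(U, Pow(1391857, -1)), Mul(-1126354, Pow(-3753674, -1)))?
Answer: Rational(9886436842024, 2612288716309) ≈ 3.7846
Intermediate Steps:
Add(Mul(U, Pow(1391857, -1)), Mul(-1126354, Pow(-3753674, -1))) = Add(Mul(4849955, Pow(1391857, -1)), Mul(-1126354, Pow(-3753674, -1))) = Add(Mul(4849955, Rational(1, 1391857)), Mul(-1126354, Rational(-1, 3753674))) = Add(Rational(4849955, 1391857), Rational(563177, 1876837)) = Rational(9886436842024, 2612288716309)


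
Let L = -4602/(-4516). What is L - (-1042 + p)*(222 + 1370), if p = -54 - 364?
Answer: 5248316861/2258 ≈ 2.3243e+6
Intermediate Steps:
p = -418
L = 2301/2258 (L = -4602*(-1/4516) = 2301/2258 ≈ 1.0190)
L - (-1042 + p)*(222 + 1370) = 2301/2258 - (-1042 - 418)*(222 + 1370) = 2301/2258 - (-1460)*1592 = 2301/2258 - 1*(-2324320) = 2301/2258 + 2324320 = 5248316861/2258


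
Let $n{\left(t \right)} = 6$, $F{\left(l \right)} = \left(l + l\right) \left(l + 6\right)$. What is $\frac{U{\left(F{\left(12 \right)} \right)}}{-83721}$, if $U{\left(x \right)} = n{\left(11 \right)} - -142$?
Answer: $- \frac{148}{83721} \approx -0.0017678$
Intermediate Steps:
$F{\left(l \right)} = 2 l \left(6 + l\right)$
$U{\left(x \right)} = 148$ ($U{\left(x \right)} = 6 - -142 = 6 + 142 = 148$)
$\frac{U{\left(F{\left(12 \right)} \right)}}{-83721} = \frac{148}{-83721} = 148 \left(- \frac{1}{83721}\right) = - \frac{148}{83721}$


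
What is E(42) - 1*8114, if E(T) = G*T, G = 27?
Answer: -6980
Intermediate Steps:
E(T) = 27*T
E(42) - 1*8114 = 27*42 - 1*8114 = 1134 - 8114 = -6980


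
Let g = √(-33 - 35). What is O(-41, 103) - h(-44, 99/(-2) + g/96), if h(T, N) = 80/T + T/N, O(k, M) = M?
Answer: 6453938897/62099323 - 2112*I*√17/5645393 ≈ 103.93 - 0.0015425*I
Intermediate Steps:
g = 2*I*√17 (g = √(-68) = 2*I*√17 ≈ 8.2462*I)
O(-41, 103) - h(-44, 99/(-2) + g/96) = 103 - (80/(-44) - 44/(99/(-2) + (2*I*√17)/96)) = 103 - (80*(-1/44) - 44/(99*(-½) + (2*I*√17)*(1/96))) = 103 - (-20/11 - 44/(-99/2 + I*√17/48)) = 103 + (20/11 + 44/(-99/2 + I*√17/48)) = 1153/11 + 44/(-99/2 + I*√17/48)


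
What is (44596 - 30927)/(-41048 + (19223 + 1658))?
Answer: -13669/20167 ≈ -0.67779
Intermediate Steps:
(44596 - 30927)/(-41048 + (19223 + 1658)) = 13669/(-41048 + 20881) = 13669/(-20167) = 13669*(-1/20167) = -13669/20167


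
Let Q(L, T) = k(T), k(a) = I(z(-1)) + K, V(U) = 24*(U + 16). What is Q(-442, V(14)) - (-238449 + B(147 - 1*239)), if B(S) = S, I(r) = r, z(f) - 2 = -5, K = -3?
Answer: 238535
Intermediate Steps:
z(f) = -3 (z(f) = 2 - 5 = -3)
V(U) = 384 + 24*U (V(U) = 24*(16 + U) = 384 + 24*U)
k(a) = -6 (k(a) = -3 - 3 = -6)
Q(L, T) = -6
Q(-442, V(14)) - (-238449 + B(147 - 1*239)) = -6 - (-238449 + (147 - 1*239)) = -6 - (-238449 + (147 - 239)) = -6 - (-238449 - 92) = -6 - 1*(-238541) = -6 + 238541 = 238535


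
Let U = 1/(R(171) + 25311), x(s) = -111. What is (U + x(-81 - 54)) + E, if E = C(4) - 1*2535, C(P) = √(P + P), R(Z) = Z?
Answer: -67425371/25482 + 2*√2 ≈ -2643.2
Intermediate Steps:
C(P) = √2*√P (C(P) = √(2*P) = √2*√P)
E = -2535 + 2*√2 (E = √2*√4 - 1*2535 = √2*2 - 2535 = 2*√2 - 2535 = -2535 + 2*√2 ≈ -2532.2)
U = 1/25482 (U = 1/(171 + 25311) = 1/25482 ≈ 3.9243e-5)
(U + x(-81 - 54)) + E = (1/25482 - 111) + (-2535 + 2*√2) = -2828501/25482 + (-2535 + 2*√2) = -67425371/25482 + 2*√2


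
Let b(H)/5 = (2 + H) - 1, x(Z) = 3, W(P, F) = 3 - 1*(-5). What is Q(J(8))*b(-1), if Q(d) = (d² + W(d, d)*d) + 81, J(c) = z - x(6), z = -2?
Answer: 0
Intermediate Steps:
W(P, F) = 8 (W(P, F) = 3 + 5 = 8)
J(c) = -5 (J(c) = -2 - 1*3 = -2 - 3 = -5)
b(H) = 5 + 5*H (b(H) = 5*((2 + H) - 1) = 5*(1 + H) = 5 + 5*H)
Q(d) = 81 + d² + 8*d (Q(d) = (d² + 8*d) + 81 = 81 + d² + 8*d)
Q(J(8))*b(-1) = (81 + (-5)² + 8*(-5))*(5 + 5*(-1)) = (81 + 25 - 40)*(5 - 5) = 66*0 = 0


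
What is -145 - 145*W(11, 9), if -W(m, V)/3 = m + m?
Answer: 9425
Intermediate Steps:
W(m, V) = -6*m (W(m, V) = -3*(m + m) = -6*m)
-145 - 145*W(11, 9) = -145 - (-870)*11 = -145 - 145*(-66) = -145 + 9570 = 9425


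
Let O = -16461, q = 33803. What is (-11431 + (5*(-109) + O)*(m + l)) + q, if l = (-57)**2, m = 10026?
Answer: -225732278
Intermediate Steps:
l = 3249
(-11431 + (5*(-109) + O)*(m + l)) + q = (-11431 + (5*(-109) - 16461)*(10026 + 3249)) + 33803 = (-11431 + (-545 - 16461)*13275) + 33803 = (-11431 - 17006*13275) + 33803 = (-11431 - 225754650) + 33803 = -225766081 + 33803 = -225732278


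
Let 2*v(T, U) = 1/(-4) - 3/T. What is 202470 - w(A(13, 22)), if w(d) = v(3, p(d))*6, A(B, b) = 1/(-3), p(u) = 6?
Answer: 809895/4 ≈ 2.0247e+5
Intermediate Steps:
A(B, b) = -⅓
v(T, U) = -⅛ - 3/(2*T) (v(T, U) = (1/(-4) - 3/T)/2 = (1*(-¼) - 3/T)/2 = (-¼ - 3/T)/2 = -⅛ - 3/(2*T))
w(d) = -15/4 (w(d) = ((⅛)*(-12 - 1*3)/3)*6 = ((⅛)*(⅓)*(-12 - 3))*6 = ((⅛)*(⅓)*(-15))*6 = -5/8*6 = -15/4)
202470 - w(A(13, 22)) = 202470 - 1*(-15/4) = 202470 + 15/4 = 809895/4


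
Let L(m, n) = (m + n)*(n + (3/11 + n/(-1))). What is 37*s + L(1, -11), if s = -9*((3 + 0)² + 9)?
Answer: -65964/11 ≈ -5996.7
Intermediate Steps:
s = -162 (s = -9*(3² + 9) = -9*(9 + 9) = -9*18 = -162)
L(m, n) = 3*m/11 + 3*n/11 (L(m, n) = (m + n)*(n + (3*(1/11) + n*(-1))) = (m + n)*(n + (3/11 - n)) = (m + n)*(3/11) = 3*m/11 + 3*n/11)
37*s + L(1, -11) = 37*(-162) + ((3/11)*1 + (3/11)*(-11)) = -5994 + (3/11 - 3) = -5994 - 30/11 = -65964/11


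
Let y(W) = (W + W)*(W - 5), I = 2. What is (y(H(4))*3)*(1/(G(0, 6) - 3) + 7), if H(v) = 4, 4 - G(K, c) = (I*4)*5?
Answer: -2176/13 ≈ -167.38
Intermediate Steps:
G(K, c) = -36 (G(K, c) = 4 - 2*4*5 = 4 - 8*5 = 4 - 1*40 = 4 - 40 = -36)
y(W) = 2*W*(-5 + W) (y(W) = (2*W)*(-5 + W) = 2*W*(-5 + W))
(y(H(4))*3)*(1/(G(0, 6) - 3) + 7) = ((2*4*(-5 + 4))*3)*(1/(-36 - 3) + 7) = ((2*4*(-1))*3)*(1/(-39) + 7) = (-8*3)*(-1/39 + 7) = -24*272/39 = -2176/13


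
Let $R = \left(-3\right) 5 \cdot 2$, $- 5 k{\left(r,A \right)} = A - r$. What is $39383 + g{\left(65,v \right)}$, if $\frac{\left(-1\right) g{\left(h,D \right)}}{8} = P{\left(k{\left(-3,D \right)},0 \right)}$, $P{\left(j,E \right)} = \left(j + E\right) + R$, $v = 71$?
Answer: $\frac{198707}{5} \approx 39741.0$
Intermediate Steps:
$k{\left(r,A \right)} = - \frac{A}{5} + \frac{r}{5}$ ($k{\left(r,A \right)} = - \frac{A - r}{5} = - \frac{A}{5} + \frac{r}{5}$)
$R = -30$ ($R = \left(-15\right) 2 = -30$)
$P{\left(j,E \right)} = -30 + E + j$ ($P{\left(j,E \right)} = \left(j + E\right) - 30 = \left(E + j\right) - 30 = -30 + E + j$)
$g{\left(h,D \right)} = \frac{1224}{5} + \frac{8 D}{5}$ ($g{\left(h,D \right)} = - 8 \left(-30 + 0 - \left(\frac{3}{5} + \frac{D}{5}\right)\right) = - 8 \left(- \frac{153}{5} - \frac{D}{5}\right) = \frac{1224}{5} + \frac{8 D}{5}$)
$39383 + g{\left(65,v \right)} = 39383 + \left(\frac{1224}{5} + \frac{8}{5} \cdot 71\right) = 39383 + \left(\frac{1224}{5} + \frac{568}{5}\right) = 39383 + \frac{1792}{5} = \frac{198707}{5}$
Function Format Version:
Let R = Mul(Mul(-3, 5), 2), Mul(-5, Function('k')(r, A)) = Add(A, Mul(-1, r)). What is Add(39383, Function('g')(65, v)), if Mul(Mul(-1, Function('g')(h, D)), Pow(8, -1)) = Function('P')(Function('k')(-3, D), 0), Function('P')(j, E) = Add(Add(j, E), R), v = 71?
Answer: Rational(198707, 5) ≈ 39741.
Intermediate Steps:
Function('k')(r, A) = Add(Mul(Rational(-1, 5), A), Mul(Rational(1, 5), r)) (Function('k')(r, A) = Mul(Rational(-1, 5), Add(A, Mul(-1, r))) = Add(Mul(Rational(-1, 5), A), Mul(Rational(1, 5), r)))
R = -30 (R = Mul(-15, 2) = -30)
Function('P')(j, E) = Add(-30, E, j) (Function('P')(j, E) = Add(Add(j, E), -30) = Add(Add(E, j), -30) = Add(-30, E, j))
Function('g')(h, D) = Add(Rational(1224, 5), Mul(Rational(8, 5), D)) (Function('g')(h, D) = Mul(-8, Add(-30, 0, Add(Mul(Rational(-1, 5), D), Mul(Rational(1, 5), -3)))) = Mul(-8, Add(-30, 0, Add(Mul(Rational(-1, 5), D), Rational(-3, 5)))) = Mul(-8, Add(-30, 0, Add(Rational(-3, 5), Mul(Rational(-1, 5), D)))) = Mul(-8, Add(Rational(-153, 5), Mul(Rational(-1, 5), D))) = Add(Rational(1224, 5), Mul(Rational(8, 5), D)))
Add(39383, Function('g')(65, v)) = Add(39383, Add(Rational(1224, 5), Mul(Rational(8, 5), 71))) = Add(39383, Add(Rational(1224, 5), Rational(568, 5))) = Add(39383, Rational(1792, 5)) = Rational(198707, 5)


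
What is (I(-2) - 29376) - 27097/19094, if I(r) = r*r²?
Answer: -561085193/19094 ≈ -29385.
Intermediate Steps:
I(r) = r³
(I(-2) - 29376) - 27097/19094 = ((-2)³ - 29376) - 27097/19094 = (-8 - 29376) - 27097*1/19094 = -29384 - 27097/19094 = -561085193/19094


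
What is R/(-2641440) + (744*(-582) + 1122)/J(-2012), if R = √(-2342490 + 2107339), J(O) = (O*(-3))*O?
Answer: 71981/2024072 - 7*I*√4799/2641440 ≈ 0.035562 - 0.00018358*I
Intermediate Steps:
J(O) = -3*O² (J(O) = (-3*O)*O = -3*O²)
R = 7*I*√4799 (R = √(-235151) = 7*I*√4799 ≈ 484.92*I)
R/(-2641440) + (744*(-582) + 1122)/J(-2012) = (7*I*√4799)/(-2641440) + (744*(-582) + 1122)/((-3*(-2012)²)) = (7*I*√4799)*(-1/2641440) + (-433008 + 1122)/((-3*4048144)) = -7*I*√4799/2641440 - 431886/(-12144432) = -7*I*√4799/2641440 - 431886*(-1/12144432) = -7*I*√4799/2641440 + 71981/2024072 = 71981/2024072 - 7*I*√4799/2641440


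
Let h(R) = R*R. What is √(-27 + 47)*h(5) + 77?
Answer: 77 + 50*√5 ≈ 188.80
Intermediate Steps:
h(R) = R²
√(-27 + 47)*h(5) + 77 = √(-27 + 47)*5² + 77 = √20*25 + 77 = (2*√5)*25 + 77 = 50*√5 + 77 = 77 + 50*√5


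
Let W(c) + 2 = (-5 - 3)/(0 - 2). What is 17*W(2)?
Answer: 34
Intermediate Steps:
W(c) = 2 (W(c) = -2 + (-5 - 3)/(0 - 2) = -2 - 8/(-2) = -2 - 8*(-1/2) = -2 + 4 = 2)
17*W(2) = 17*2 = 34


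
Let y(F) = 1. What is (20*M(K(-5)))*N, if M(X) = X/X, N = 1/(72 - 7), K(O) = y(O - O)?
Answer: 4/13 ≈ 0.30769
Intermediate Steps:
K(O) = 1
N = 1/65 ≈ 0.015385
M(X) = 1
(20*M(K(-5)))*N = (20*1)*(1/65) = 20*(1/65) = 4/13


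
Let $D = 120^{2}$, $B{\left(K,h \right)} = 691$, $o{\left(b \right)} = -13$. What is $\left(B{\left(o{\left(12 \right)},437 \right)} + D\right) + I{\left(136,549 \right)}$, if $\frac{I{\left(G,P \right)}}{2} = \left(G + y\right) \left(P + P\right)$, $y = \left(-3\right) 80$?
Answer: $-213293$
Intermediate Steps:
$y = -240$
$D = 14400$
$I{\left(G,P \right)} = 4 P \left(-240 + G\right)$ ($I{\left(G,P \right)} = 2 \left(G - 240\right) \left(P + P\right) = 2 \left(-240 + G\right) 2 P = 2 \cdot 2 P \left(-240 + G\right) = 4 P \left(-240 + G\right)$)
$\left(B{\left(o{\left(12 \right)},437 \right)} + D\right) + I{\left(136,549 \right)} = \left(691 + 14400\right) + 4 \cdot 549 \left(-240 + 136\right) = 15091 + 4 \cdot 549 \left(-104\right) = 15091 - 228384 = -213293$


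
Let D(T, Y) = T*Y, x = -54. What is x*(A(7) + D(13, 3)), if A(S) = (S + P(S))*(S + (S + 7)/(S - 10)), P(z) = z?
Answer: -3870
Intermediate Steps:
A(S) = 2*S*(S + (7 + S)/(-10 + S)) (A(S) = (S + S)*(S + (S + 7)/(S - 10)) = (2*S)*(S + (7 + S)/(-10 + S)) = 2*S*(S + (7 + S)/(-10 + S)))
x*(A(7) + D(13, 3)) = -54*(2*7*(7 + 7² - 9*7)/(-10 + 7) + 13*3) = -54*(2*7*(7 + 49 - 63)/(-3) + 39) = -54*(2*7*(-⅓)*(-7) + 39) = -54*(98/3 + 39) = -54*215/3 = -3870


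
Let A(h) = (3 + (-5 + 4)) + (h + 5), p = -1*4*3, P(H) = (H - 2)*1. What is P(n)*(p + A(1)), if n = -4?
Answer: 24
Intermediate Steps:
P(H) = -2 + H (P(H) = (-2 + H)*1 = -2 + H)
p = -12 (p = -4*3 = -12)
A(h) = 7 + h (A(h) = (3 - 1) + (5 + h) = 2 + (5 + h) = 7 + h)
P(n)*(p + A(1)) = (-2 - 4)*(-12 + (7 + 1)) = -6*(-12 + 8) = -6*(-4) = 24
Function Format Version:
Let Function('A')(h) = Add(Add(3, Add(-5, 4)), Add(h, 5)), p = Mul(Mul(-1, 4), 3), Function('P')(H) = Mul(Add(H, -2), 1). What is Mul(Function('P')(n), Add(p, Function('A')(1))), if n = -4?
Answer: 24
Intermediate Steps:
Function('P')(H) = Add(-2, H) (Function('P')(H) = Mul(Add(-2, H), 1) = Add(-2, H))
p = -12 (p = Mul(-4, 3) = -12)
Function('A')(h) = Add(7, h) (Function('A')(h) = Add(Add(3, -1), Add(5, h)) = Add(2, Add(5, h)) = Add(7, h))
Mul(Function('P')(n), Add(p, Function('A')(1))) = Mul(Add(-2, -4), Add(-12, Add(7, 1))) = Mul(-6, Add(-12, 8)) = Mul(-6, -4) = 24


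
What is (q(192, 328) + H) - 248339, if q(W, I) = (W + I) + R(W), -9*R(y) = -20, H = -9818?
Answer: -2318713/9 ≈ -2.5763e+5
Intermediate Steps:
R(y) = 20/9 (R(y) = -1/9*(-20) = 20/9)
q(W, I) = 20/9 + I + W (q(W, I) = (W + I) + 20/9 = (I + W) + 20/9 = 20/9 + I + W)
(q(192, 328) + H) - 248339 = ((20/9 + 328 + 192) - 9818) - 248339 = (4700/9 - 9818) - 248339 = -83662/9 - 248339 = -2318713/9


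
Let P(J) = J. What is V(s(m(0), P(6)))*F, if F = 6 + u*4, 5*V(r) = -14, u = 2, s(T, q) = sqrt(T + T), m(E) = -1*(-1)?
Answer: -196/5 ≈ -39.200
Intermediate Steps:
m(E) = 1
s(T, q) = sqrt(2)*sqrt(T) (s(T, q) = sqrt(2*T) = sqrt(2)*sqrt(T))
V(r) = -14/5 (V(r) = (1/5)*(-14) = -14/5)
F = 14 (F = 6 + 2*4 = 6 + 8 = 14)
V(s(m(0), P(6)))*F = -14/5*14 = -196/5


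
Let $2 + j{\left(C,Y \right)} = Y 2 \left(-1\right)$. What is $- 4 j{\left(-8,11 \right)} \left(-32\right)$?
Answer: $-3072$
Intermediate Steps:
$j{\left(C,Y \right)} = -2 - 2 Y$ ($j{\left(C,Y \right)} = -2 + Y 2 \left(-1\right) = -2 + 2 Y \left(-1\right) = -2 - 2 Y$)
$- 4 j{\left(-8,11 \right)} \left(-32\right) = - 4 \left(-2 - 22\right) \left(-32\right) = \left(-4\right) \left(-24\right) \left(-32\right) = 96 \left(-32\right) = -3072$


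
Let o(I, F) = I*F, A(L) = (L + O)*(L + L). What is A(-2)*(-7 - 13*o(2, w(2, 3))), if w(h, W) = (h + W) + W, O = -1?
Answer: -2580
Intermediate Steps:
w(h, W) = h + 2*W (w(h, W) = (W + h) + W = h + 2*W)
A(L) = 2*L*(-1 + L) (A(L) = (L - 1)*(L + L) = (-1 + L)*(2*L) = 2*L*(-1 + L))
o(I, F) = F*I
A(-2)*(-7 - 13*o(2, w(2, 3))) = (2*(-2)*(-1 - 2))*(-7 - 13*(2 + 2*3)*2) = (2*(-2)*(-3))*(-7 - 13*(2 + 6)*2) = 12*(-7 - 104*2) = 12*(-7 - 13*16) = 12*(-7 - 208) = 12*(-215) = -2580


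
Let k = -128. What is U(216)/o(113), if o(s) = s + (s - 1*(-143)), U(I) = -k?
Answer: 128/369 ≈ 0.34688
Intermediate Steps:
U(I) = 128 (U(I) = -1*(-128) = 128)
o(s) = 143 + 2*s (o(s) = s + (s + 143) = s + (143 + s) = 143 + 2*s)
U(216)/o(113) = 128/(143 + 2*113) = 128/(143 + 226) = 128/369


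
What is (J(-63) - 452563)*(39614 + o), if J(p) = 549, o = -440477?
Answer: 181195688082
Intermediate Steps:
(J(-63) - 452563)*(39614 + o) = (549 - 452563)*(39614 - 440477) = -452014*(-400863) = 181195688082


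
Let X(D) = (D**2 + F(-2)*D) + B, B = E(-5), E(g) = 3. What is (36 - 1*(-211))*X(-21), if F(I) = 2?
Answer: 99294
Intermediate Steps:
B = 3
X(D) = 3 + D**2 + 2*D (X(D) = (D**2 + 2*D) + 3 = 3 + D**2 + 2*D)
(36 - 1*(-211))*X(-21) = (36 - 1*(-211))*(3 + (-21)**2 + 2*(-21)) = (36 + 211)*(3 + 441 - 42) = 247*402 = 99294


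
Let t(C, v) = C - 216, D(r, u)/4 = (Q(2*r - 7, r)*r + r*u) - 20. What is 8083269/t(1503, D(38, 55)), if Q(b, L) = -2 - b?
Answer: 898141/143 ≈ 6280.7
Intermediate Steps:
D(r, u) = -80 + 4*r*u + 4*r*(5 - 2*r) (D(r, u) = 4*(((-2 - (2*r - 7))*r + r*u) - 20) = 4*(((-2 - (-7 + 2*r))*r + r*u) - 20) = 4*(((-2 + (7 - 2*r))*r + r*u) - 20) = 4*(((5 - 2*r)*r + r*u) - 20) = 4*((r*(5 - 2*r) + r*u) - 20) = 4*((r*u + r*(5 - 2*r)) - 20) = 4*(-20 + r*u + r*(5 - 2*r)) = -80 + 4*r*u + 4*r*(5 - 2*r))
t(C, v) = -216 + C
8083269/t(1503, D(38, 55)) = 8083269/(-216 + 1503) = 8083269/1287 = 8083269*(1/1287) = 898141/143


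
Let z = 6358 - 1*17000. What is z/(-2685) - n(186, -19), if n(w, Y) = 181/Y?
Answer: 688183/51015 ≈ 13.490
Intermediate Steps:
z = -10642 (z = 6358 - 17000 = -10642)
z/(-2685) - n(186, -19) = -10642/(-2685) - 181/(-19) = -10642*(-1/2685) - 181*(-1)/19 = 10642/2685 - 1*(-181/19) = 10642/2685 + 181/19 = 688183/51015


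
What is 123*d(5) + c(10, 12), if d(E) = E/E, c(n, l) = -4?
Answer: 119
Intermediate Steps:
d(E) = 1
123*d(5) + c(10, 12) = 123*1 - 4 = 123 - 4 = 119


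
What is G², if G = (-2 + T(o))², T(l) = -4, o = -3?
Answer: 1296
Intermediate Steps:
G = 36 (G = (-2 - 4)² = (-6)² = 36)
G² = 36² = 1296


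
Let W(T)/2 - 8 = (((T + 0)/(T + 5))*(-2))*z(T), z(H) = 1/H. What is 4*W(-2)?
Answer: 176/3 ≈ 58.667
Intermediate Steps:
W(T) = 16 - 4/(5 + T) (W(T) = 16 + 2*((((T + 0)/(T + 5))*(-2))/T) = 16 + 2*(((T/(5 + T))*(-2))/T) = 16 + 2*((-2*T/(5 + T))/T) = 16 + 2*(-2/(5 + T)) = 16 - 4/(5 + T))
4*W(-2) = 4*(4*(19 + 4*(-2))/(5 - 2)) = 4*(4*(19 - 8)/3) = 4*(4*(1/3)*11) = 4*(44/3) = 176/3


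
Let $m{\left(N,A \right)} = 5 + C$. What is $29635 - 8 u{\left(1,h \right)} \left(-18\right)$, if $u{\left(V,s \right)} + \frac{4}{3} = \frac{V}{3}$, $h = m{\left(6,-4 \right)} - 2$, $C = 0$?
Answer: $29491$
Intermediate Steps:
$m{\left(N,A \right)} = 5$ ($m{\left(N,A \right)} = 5 + 0 = 5$)
$h = 3$ ($h = 5 - 2 = 3$)
$u{\left(V,s \right)} = - \frac{4}{3} + \frac{V}{3}$
$29635 - 8 u{\left(1,h \right)} \left(-18\right) = 29635 - 8 \left(- \frac{4}{3} + \frac{1}{3} \cdot 1\right) \left(-18\right) = 29635 - 8 \left(- \frac{4}{3} + \frac{1}{3}\right) \left(-18\right) = 29635 - 8 \left(-1\right) \left(-18\right) = 29635 - \left(-8\right) \left(-18\right) = 29635 - 144 = 29491$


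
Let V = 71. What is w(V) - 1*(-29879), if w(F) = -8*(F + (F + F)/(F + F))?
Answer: 29303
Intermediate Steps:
w(F) = -8 - 8*F (w(F) = -8*(F + (2*F)/((2*F))) = -8*(F + (2*F)*(1/(2*F))) = -8*(F + 1) = -8*(1 + F) = -8 - 8*F)
w(V) - 1*(-29879) = (-8 - 8*71) - 1*(-29879) = (-8 - 568) + 29879 = -576 + 29879 = 29303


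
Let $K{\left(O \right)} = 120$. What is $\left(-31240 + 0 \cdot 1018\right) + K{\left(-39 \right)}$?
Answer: $-31120$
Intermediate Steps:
$\left(-31240 + 0 \cdot 1018\right) + K{\left(-39 \right)} = \left(-31240 + 0 \cdot 1018\right) + 120 = \left(-31240 + 0\right) + 120 = -31240 + 120 = -31120$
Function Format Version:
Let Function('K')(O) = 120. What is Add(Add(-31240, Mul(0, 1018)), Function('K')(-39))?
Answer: -31120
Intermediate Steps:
Add(Add(-31240, Mul(0, 1018)), Function('K')(-39)) = Add(Add(-31240, Mul(0, 1018)), 120) = Add(Add(-31240, 0), 120) = Add(-31240, 120) = -31120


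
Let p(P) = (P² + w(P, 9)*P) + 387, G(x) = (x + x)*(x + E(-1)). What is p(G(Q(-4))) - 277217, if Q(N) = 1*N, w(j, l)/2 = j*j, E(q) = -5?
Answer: 474850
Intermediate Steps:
w(j, l) = 2*j² (w(j, l) = 2*(j*j) = 2*j²)
Q(N) = N
G(x) = 2*x*(-5 + x) (G(x) = (x + x)*(x - 5) = (2*x)*(-5 + x) = 2*x*(-5 + x))
p(P) = 387 + P² + 2*P³ (p(P) = (P² + (2*P²)*P) + 387 = (P² + 2*P³) + 387 = 387 + P² + 2*P³)
p(G(Q(-4))) - 277217 = (387 + (2*(-4)*(-5 - 4))² + 2*(2*(-4)*(-5 - 4))³) - 277217 = (387 + (2*(-4)*(-9))² + 2*(2*(-4)*(-9))³) - 277217 = (387 + 72² + 2*72³) - 277217 = (387 + 5184 + 2*373248) - 277217 = (387 + 5184 + 746496) - 277217 = 752067 - 277217 = 474850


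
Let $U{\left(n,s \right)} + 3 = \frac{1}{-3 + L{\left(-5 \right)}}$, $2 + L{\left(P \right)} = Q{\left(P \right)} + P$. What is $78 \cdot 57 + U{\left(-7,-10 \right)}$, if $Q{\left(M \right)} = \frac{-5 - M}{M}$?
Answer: $\frac{44429}{10} \approx 4442.9$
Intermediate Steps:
$Q{\left(M \right)} = \frac{-5 - M}{M}$
$L{\left(P \right)} = -2 + P + \frac{-5 - P}{P}$ ($L{\left(P \right)} = -2 + \left(\frac{-5 - P}{P} + P\right) = -2 + \left(P + \frac{-5 - P}{P}\right) = -2 + P + \frac{-5 - P}{P}$)
$U{\left(n,s \right)} = - \frac{31}{10}$ ($U{\left(n,s \right)} = -3 + \frac{1}{-3 - \left(8 - 1\right)} = -3 + \frac{1}{-3 - 7} = -3 + \frac{1}{-10} = -3 - \frac{1}{10} = - \frac{31}{10}$)
$78 \cdot 57 + U{\left(-7,-10 \right)} = 78 \cdot 57 - \frac{31}{10} = 4446 - \frac{31}{10} = \frac{44429}{10}$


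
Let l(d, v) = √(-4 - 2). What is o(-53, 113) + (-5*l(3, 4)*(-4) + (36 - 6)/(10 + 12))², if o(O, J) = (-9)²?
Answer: -280374/121 + 600*I*√6/11 ≈ -2317.1 + 133.61*I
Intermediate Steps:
l(d, v) = I*√6 (l(d, v) = √(-6) = I*√6)
o(O, J) = 81
o(-53, 113) + (-5*l(3, 4)*(-4) + (36 - 6)/(10 + 12))² = 81 + (-5*I*√6*(-4) + (36 - 6)/(10 + 12))² = 81 + (-5*I*√6*(-4) + 30/22)² = 81 + (20*I*√6 + 30*(1/22))² = 81 + (20*I*√6 + 15/11)² = 81 + (15/11 + 20*I*√6)²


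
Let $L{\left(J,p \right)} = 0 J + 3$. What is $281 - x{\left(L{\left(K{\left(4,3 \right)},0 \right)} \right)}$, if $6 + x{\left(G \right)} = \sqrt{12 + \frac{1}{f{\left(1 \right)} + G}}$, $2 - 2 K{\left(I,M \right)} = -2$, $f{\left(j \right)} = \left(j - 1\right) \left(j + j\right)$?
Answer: $287 - \frac{\sqrt{111}}{3} \approx 283.49$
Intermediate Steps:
$f{\left(j \right)} = 2 j \left(-1 + j\right)$ ($f{\left(j \right)} = \left(-1 + j\right) 2 j = 2 j \left(-1 + j\right)$)
$K{\left(I,M \right)} = 2$ ($K{\left(I,M \right)} = 1 - -1 = 1 + 1 = 2$)
$L{\left(J,p \right)} = 3$ ($L{\left(J,p \right)} = 0 + 3 = 3$)
$x{\left(G \right)} = -6 + \sqrt{12 + \frac{1}{G}}$ ($x{\left(G \right)} = -6 + \sqrt{12 + \frac{1}{2 \cdot 1 \left(-1 + 1\right) + G}} = -6 + \sqrt{12 + \frac{1}{2 \cdot 1 \cdot 0 + G}} = -6 + \sqrt{12 + \frac{1}{0 + G}} = -6 + \sqrt{12 + \frac{1}{G}}$)
$281 - x{\left(L{\left(K{\left(4,3 \right)},0 \right)} \right)} = 281 - \left(-6 + \sqrt{12 + \frac{1}{3}}\right) = 281 - \left(-6 + \sqrt{\frac{37}{3}}\right) = 281 - \left(-6 + \frac{\sqrt{111}}{3}\right) = 281 + \left(6 - \frac{\sqrt{111}}{3}\right) = 287 - \frac{\sqrt{111}}{3}$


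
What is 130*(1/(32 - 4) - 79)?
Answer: -143715/14 ≈ -10265.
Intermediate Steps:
130*(1/(32 - 4) - 79) = 130*(1/28 - 79) = 130*(-2211/28) = -143715/14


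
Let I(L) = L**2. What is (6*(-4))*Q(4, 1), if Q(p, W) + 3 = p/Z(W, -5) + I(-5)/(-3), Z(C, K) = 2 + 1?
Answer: 240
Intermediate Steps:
Z(C, K) = 3
Q(p, W) = -34/3 + p/3 (Q(p, W) = -3 + (p/3 + (-5)**2/(-3)) = -3 + (p*(1/3) + 25*(-1/3)) = -3 + (p/3 - 25/3) = -3 + (-25/3 + p/3) = -34/3 + p/3)
(6*(-4))*Q(4, 1) = (6*(-4))*(-34/3 + (1/3)*4) = -24*(-34/3 + 4/3) = -24*(-10) = 240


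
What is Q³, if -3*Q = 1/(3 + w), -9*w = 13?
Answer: -27/2744 ≈ -0.0098397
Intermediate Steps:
w = -13/9 (w = -⅑*13 = -13/9 ≈ -1.4444)
Q = -3/14 (Q = -1/(3*(3 - 13/9)) = -1/(3*14/9) = -⅓*9/14 = -3/14 ≈ -0.21429)
Q³ = (-3/14)³ = -27/2744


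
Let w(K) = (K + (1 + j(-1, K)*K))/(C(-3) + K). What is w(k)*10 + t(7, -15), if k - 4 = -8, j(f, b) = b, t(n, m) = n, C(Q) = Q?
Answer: -81/7 ≈ -11.571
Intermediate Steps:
k = -4 (k = 4 - 8 = -4)
w(K) = (1 + K + K**2)/(-3 + K) (w(K) = (K + (1 + K*K))/(-3 + K) = (K + (1 + K**2))/(-3 + K) = (1 + K + K**2)/(-3 + K))
w(k)*10 + t(7, -15) = ((1 - 4 + (-4)**2)/(-3 - 4))*10 + 7 = ((1 - 4 + 16)/(-7))*10 + 7 = -1/7*13*10 + 7 = -13/7*10 + 7 = -130/7 + 7 = -81/7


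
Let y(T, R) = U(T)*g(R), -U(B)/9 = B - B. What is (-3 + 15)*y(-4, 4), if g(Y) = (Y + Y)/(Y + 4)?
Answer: 0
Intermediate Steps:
U(B) = 0 (U(B) = -9*(B - B) = -9*0 = 0)
g(Y) = 2*Y/(4 + Y) (g(Y) = (2*Y)/(4 + Y) = 2*Y/(4 + Y))
y(T, R) = 0 (y(T, R) = 0*(2*R/(4 + R)) = 0)
(-3 + 15)*y(-4, 4) = (-3 + 15)*0 = 12*0 = 0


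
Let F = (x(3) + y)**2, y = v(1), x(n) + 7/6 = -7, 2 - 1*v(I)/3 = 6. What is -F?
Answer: -14641/36 ≈ -406.69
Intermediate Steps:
v(I) = -12 (v(I) = 6 - 3*6 = 6 - 18 = -12)
x(n) = -49/6 (x(n) = -7/6 - 7 = -49/6)
y = -12
F = 14641/36 (F = (-49/6 - 12)**2 = (-121/6)**2 = 14641/36 ≈ 406.69)
-F = -1*14641/36 = -14641/36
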